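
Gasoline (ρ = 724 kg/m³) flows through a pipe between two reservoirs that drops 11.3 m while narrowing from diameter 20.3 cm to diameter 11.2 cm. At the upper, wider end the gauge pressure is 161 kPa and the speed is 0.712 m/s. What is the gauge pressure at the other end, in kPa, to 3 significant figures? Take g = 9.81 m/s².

Continuity gives A₁v₁ = A₂v₂, so v₂ = (324 cm²)/(98.5 cm²) × 0.712 m/s = 2.34 m/s.
Applying Bernoulli between the two ends and solving for P₂: P₂ = P₁ + ½ρ(v₁² − v₂²) − ρgΔh.
P₂ = 161000 + ½·724·(0.712² − 2.34²) − 724·9.81·(−11.3) = 161000 + (-1800) − (-80300) = 239000 Pa.

P₂ ≈ 239 kPa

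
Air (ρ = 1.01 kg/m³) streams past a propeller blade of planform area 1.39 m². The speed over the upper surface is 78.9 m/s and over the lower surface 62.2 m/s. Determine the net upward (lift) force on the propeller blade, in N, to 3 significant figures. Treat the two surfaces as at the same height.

F = 1650 N

The faster flow above has the lower pressure; Bernoulli (same height) gives ΔP = ½ρ(v_up² − v_low²).
ΔP = ½·1.01·(78.9² − 62.2²) = 1190 Pa.
Lift = ΔP · A = 1190 × 1.39 = 1650 N.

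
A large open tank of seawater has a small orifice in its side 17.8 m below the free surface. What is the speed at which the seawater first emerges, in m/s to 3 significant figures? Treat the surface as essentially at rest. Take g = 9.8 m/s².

18.7 m/s

Bernoulli from surface to hole (P equal, v_surface ≈ 0): v = √(2gh) = √(2×9.8×17.8) = 18.7 m/s.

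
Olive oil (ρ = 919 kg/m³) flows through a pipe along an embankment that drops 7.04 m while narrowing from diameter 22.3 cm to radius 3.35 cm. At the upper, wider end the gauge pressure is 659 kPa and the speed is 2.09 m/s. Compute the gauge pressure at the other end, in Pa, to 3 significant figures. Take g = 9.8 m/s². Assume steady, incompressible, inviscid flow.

P₂ = 478000 Pa

By continuity, v₂ = v₁·A₁/A₂ = 2.09·(391/35.3) = 23.2 m/s.
Bernoulli: P₁ + ½ρv₁² + ρg h₁ = P₂ + ½ρv₂² + ρg h₂, so P₂ = P₁ + ½ρ(v₁² − v₂²) − ρg(h₂ − h₁).
P₂ = 659000 + ½·919·(2.09² − 23.2²) − 919·9.8·(−7.04) = 659000 + (-244000) − (-63400) = 478000 Pa.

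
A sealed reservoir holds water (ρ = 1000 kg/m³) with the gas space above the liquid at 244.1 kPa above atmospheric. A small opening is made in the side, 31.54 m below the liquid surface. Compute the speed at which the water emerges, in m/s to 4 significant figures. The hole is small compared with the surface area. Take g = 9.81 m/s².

Take point 1 at the surface (v₁ ≈ 0) and point 2 at the hole (at atmospheric pressure). Bernoulli: P₁ + ρg h = P_atm + ½ρv₂².
With P₁ − P_atm = 244100 Pa, v₂ = √(2gh + 2ΔP/ρ) = √(2·9.81·31.54 + 2·244100/1000) = 33.27 m/s.

v ≈ 33.27 m/s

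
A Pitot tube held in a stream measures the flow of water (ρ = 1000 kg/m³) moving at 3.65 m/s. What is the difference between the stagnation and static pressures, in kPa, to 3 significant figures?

ΔP = 6.66 kPa

Bernoulli between the free stream and the stagnation point: ½ρv² = P_stag − P_static.
ΔP = ½·1000·3.65² = 6660 Pa.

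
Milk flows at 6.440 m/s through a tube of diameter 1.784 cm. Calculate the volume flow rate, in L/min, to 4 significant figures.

Q ≈ 96.59 L/min

Q = A·v = 0.0002500 m² × 6.440 m/s = 0.001610 m³/s.
Converting: 0.001610 m³/s × 60000 = 96.59 L/min.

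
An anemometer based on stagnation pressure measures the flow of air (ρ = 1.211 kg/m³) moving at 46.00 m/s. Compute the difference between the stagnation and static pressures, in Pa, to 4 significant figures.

At the stagnation point the flow is brought to rest, so Bernoulli gives P_stag − P_static = ½ρv².
ΔP = ½·1.211·46.00² = 1281 Pa.

1281 Pa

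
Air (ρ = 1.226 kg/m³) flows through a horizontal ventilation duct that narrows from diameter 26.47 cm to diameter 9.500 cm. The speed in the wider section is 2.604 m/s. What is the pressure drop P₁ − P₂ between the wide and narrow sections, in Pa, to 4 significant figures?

ΔP ≈ 246.4 Pa

By continuity, v₂ = v₁·A₁/A₂ = 2.604·(550.3/70.88) = 20.22 m/s.
Along the horizontal streamline, P + ½ρv² is constant.
P₁ − P₂ = ½·1.226·(20.22² − 2.604²) = ½·1.226·401.9 = 246.4 Pa.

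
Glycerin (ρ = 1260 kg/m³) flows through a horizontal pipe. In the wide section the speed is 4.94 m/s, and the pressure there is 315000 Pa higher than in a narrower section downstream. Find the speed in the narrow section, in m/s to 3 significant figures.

v₂ ≈ 22.9 m/s

Horizontal Bernoulli: P₁ + ½ρv₁² = P₂ + ½ρv₂², so v₂² = v₁² + 2(P₁ − P₂)/ρ.
v₂ = √(4.94² + 2·315000/1260) = √(24.4 + 500) = 22.9 m/s.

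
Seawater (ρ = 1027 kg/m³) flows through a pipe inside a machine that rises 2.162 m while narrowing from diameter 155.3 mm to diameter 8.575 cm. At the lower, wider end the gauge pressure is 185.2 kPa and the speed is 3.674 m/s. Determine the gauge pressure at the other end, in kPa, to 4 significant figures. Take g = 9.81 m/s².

P₂ ≈ 95.78 kPa

By continuity, v₂ = v₁·A₁/A₂ = 3.674·(189.4/57.75) = 12.05 m/s.
Energy conservation along the streamline gives P₂ = P₁ − ½ρ(v₂² − v₁²) − ρg(h₂ − h₁).
P₂ = 185200 + ½·1027·(3.674² − 12.05²) − 1027·9.81·(+2.162) = 185200 + (-67640) − (21780) = 95780 Pa.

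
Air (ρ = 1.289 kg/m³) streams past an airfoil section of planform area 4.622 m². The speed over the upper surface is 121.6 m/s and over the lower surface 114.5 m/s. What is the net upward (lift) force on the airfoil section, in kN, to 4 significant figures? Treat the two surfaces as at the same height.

The faster flow above has the lower pressure; Bernoulli (same height) gives ΔP = ½ρ(v_up² − v_low²).
ΔP = ½·1.289·(121.6² − 114.5²) = 1080 Pa.
Lift = ΔP · A = 1080 × 4.622 = 4994 N.

F = 4.994 kN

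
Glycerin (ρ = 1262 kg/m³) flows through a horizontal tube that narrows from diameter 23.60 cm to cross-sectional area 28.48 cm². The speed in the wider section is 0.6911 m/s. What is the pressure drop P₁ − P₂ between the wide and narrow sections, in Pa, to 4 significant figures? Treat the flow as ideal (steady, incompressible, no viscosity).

70800 Pa

Mass conservation (A₁v₁ = A₂v₂) gives v₂ = 0.6911 × 437.4/28.48 = 10.61 m/s.
With no height change, Bernoulli's equation is P₁ + ½ρv₁² = P₂ + ½ρv₂².
P₁ − P₂ = ½·1262·(10.61² − 0.6911²) = ½·1262·112.2 = 70800 Pa.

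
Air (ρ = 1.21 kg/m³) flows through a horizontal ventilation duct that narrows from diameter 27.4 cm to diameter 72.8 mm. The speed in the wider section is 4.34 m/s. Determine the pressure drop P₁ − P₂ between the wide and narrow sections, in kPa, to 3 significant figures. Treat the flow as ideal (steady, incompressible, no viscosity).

2.28 kPa

Continuity gives A₁v₁ = A₂v₂, so v₂ = (590 cm²)/(41.6 cm²) × 4.34 m/s = 61.5 m/s.
Along the horizontal streamline, P + ½ρv² is constant.
P₁ − P₂ = ½·1.21·(61.5² − 4.34²) = ½·1.21·3760 = 2280 Pa.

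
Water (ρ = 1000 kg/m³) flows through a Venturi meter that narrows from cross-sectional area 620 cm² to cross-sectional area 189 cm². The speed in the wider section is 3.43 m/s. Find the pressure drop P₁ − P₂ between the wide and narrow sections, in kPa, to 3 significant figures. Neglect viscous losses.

ΔP ≈ 57.4 kPa

Continuity gives A₁v₁ = A₂v₂, so v₂ = (620 cm²)/(189 cm²) × 3.43 m/s = 11.3 m/s.
The pipe is horizontal, so Bernoulli reduces to P₁ + ½ρv₁² = P₂ + ½ρv₂².
P₁ − P₂ = ½·1000·(11.3² − 3.43²) = ½·1000·115 = 57400 Pa.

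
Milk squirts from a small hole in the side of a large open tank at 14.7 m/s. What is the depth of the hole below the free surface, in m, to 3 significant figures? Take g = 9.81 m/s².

h ≈ 11.0 m

Torricelli: v = √(2gh), so h = v²/(2g).
h = 14.7²/(2·9.81) = 216/19.62 = 11.0 m.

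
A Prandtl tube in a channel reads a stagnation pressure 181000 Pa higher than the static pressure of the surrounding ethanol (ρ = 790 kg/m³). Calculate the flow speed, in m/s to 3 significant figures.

At the stagnation point the flow is brought to rest, so Bernoulli gives P_stag − P_static = ½ρv².
v = √(2ΔP/ρ) = √(2·181000/790) = 21.4 m/s.

v ≈ 21.4 m/s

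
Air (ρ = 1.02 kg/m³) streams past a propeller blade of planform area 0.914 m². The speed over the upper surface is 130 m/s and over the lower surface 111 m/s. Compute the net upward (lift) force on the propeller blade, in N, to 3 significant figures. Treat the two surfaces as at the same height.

F = 2130 N

From P + ½ρv² = const at equal height, P_low − P_up = ½ρ(v_up² − v_low²).
ΔP = ½·1.02·(130² − 111²) = 2340 Pa.
Lift = ΔP · A = 2340 × 0.914 = 2130 N.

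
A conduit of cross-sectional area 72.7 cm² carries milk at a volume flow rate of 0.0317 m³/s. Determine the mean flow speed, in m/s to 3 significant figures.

v ≈ 4.36 m/s

Q = 0.0317 m³/s = 0.0317 m³/s.
v = Q/A = 0.0317 / 0.00727 = 4.36 m/s.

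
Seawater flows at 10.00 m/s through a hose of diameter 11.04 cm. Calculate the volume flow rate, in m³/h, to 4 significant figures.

Q = A·v = 0.009573 m² × 10.00 m/s = 0.09573 m³/s.
Converting: 0.09573 m³/s × 3600 = 344.6 m³/h.

Q ≈ 344.6 m³/h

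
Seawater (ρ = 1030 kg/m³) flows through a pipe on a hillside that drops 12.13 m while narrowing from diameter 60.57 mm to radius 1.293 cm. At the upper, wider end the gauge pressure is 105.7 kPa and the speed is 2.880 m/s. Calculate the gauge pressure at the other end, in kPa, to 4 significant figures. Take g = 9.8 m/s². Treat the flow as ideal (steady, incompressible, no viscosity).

P₂ ≈ 103.9 kPa

By continuity, v₂ = v₁·A₁/A₂ = 2.880·(28.81/5.252) = 15.80 m/s.
Applying Bernoulli between the two ends and solving for P₂: P₂ = P₁ + ½ρ(v₁² − v₂²) − ρgΔh.
P₂ = 105700 + ½·1030·(2.880² − 15.80²) − 1030·9.8·(−12.13) = 105700 + (-124300) − (-122400) = 103900 Pa.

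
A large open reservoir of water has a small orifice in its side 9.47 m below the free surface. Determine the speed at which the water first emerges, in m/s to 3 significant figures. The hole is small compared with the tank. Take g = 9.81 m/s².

13.6 m/s

Torricelli's result v = √(2gh) gives v = √(2·9.81·9.47) = 13.6 m/s.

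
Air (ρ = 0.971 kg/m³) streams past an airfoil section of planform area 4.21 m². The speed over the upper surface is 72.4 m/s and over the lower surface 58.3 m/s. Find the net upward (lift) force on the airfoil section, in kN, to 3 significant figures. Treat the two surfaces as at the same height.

The faster flow above has the lower pressure; Bernoulli (same height) gives ΔP = ½ρ(v_up² − v_low²).
ΔP = ½·0.971·(72.4² − 58.3²) = 895 Pa.
Lift = ΔP · A = 895 × 4.21 = 3770 N.

3.77 kN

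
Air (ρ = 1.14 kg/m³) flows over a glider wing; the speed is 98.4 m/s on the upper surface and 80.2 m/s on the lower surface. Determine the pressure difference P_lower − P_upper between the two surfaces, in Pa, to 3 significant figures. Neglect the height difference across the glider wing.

With negligible Δh, P + ½ρv² is constant, so P_low − P_up = ½ρ(v_up² − v_low²).
ΔP = ½·1.14·(98.4² − 80.2²) = 1850 Pa.

ΔP = 1850 Pa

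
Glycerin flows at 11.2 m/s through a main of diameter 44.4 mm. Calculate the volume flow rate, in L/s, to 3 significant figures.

Q = A·v = 0.00155 m² × 11.2 m/s = 0.0173 m³/s.
Converting: 0.0173 m³/s × 1000 = 17.3 L/s.

Q = 17.3 L/s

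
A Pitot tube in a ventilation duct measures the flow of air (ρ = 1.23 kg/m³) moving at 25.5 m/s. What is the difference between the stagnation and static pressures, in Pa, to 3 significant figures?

Bernoulli between the free stream and the stagnation point: ½ρv² = P_stag − P_static.
ΔP = ½·1.23·25.5² = 400 Pa.

ΔP ≈ 400 Pa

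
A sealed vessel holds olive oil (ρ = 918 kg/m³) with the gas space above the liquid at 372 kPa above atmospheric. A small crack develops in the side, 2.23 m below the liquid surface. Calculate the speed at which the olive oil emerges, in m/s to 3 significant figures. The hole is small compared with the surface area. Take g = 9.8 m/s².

v = 29.2 m/s

Take point 1 at the surface (v₁ ≈ 0) and point 2 at the hole (at atmospheric pressure). Bernoulli: P₁ + ρg h = P_atm + ½ρv₂².
With P₁ − P_atm = 372000 Pa, v₂ = √(2gh + 2ΔP/ρ) = √(2·9.8·2.23 + 2·372000/918) = 29.2 m/s.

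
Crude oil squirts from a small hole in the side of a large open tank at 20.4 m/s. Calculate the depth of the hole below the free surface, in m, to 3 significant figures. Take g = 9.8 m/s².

21.2 m

For a small hole in a large open tank, ½v² = gh, giving h = v²/(2g).
h = 20.4²/(2·9.8) = 416/19.60 = 21.2 m.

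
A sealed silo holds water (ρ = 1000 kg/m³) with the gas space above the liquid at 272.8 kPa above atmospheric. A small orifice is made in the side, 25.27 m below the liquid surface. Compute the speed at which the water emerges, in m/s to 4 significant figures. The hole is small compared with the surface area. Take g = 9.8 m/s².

Take point 1 at the surface (v₁ ≈ 0) and point 2 at the hole (at atmospheric pressure). Bernoulli: P₁ + ρg h = P_atm + ½ρv₂².
With P₁ − P_atm = 272800 Pa, v₂ = √(2gh + 2ΔP/ρ) = √(2·9.8·25.27 + 2·272800/1000) = 32.26 m/s.

32.26 m/s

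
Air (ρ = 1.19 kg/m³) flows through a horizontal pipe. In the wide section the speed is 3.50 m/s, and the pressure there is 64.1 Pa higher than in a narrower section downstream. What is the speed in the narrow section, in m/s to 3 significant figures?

v₂ ≈ 11.0 m/s

Along the level pipe P + ½ρv² is conserved, hence v₂² = v₁² + 2(P₁ − P₂)/ρ.
v₂ = √(3.50² + 2·64.1/1.19) = √(12.2 + 108) = 11.0 m/s.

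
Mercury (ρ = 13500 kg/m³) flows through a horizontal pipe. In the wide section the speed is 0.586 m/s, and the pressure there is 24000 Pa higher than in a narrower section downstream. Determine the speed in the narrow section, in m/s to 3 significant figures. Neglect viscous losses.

v₂ ≈ 1.97 m/s

With h₁ = h₂, rearranging Bernoulli gives v₂ = √(v₁² + 2ΔP/ρ).
v₂ = √(0.586² + 2·24000/13500) = √(0.343 + 3.56) = 1.97 m/s.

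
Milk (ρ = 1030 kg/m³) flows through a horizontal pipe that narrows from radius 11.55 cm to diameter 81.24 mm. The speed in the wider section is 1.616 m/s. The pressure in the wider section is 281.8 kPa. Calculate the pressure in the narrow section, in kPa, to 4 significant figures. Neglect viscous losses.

P₂ = 195.2 kPa

The volume flow rate is constant, so v₂ = (A₁/A₂)v₁ = (419.1/51.84)·1.616 = 13.07 m/s.
Bernoulli (h₁ = h₂): P₁ − P₂ = ½ρ(v₂² − v₁²).
P₂ = P₁ − ½ρ(v₂² − v₁²) = 281800 − ½·1030·(13.07² − 1.616²) = 281800 − 86570 = 195200 Pa.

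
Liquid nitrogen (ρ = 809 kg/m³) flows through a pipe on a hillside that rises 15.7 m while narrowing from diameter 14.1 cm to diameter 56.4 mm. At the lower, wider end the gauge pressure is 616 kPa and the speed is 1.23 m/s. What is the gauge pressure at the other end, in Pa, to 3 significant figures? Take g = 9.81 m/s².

Continuity gives A₁v₁ = A₂v₂, so v₂ = (156 cm²)/(25.0 cm²) × 1.23 m/s = 7.69 m/s.
Energy conservation along the streamline gives P₂ = P₁ − ½ρ(v₂² − v₁²) − ρg(h₂ − h₁).
P₂ = 616000 + ½·809·(1.23² − 7.69²) − 809·9.81·(+15.7) = 616000 + (-23300) − (125000) = 468000 Pa.

P₂ ≈ 468000 Pa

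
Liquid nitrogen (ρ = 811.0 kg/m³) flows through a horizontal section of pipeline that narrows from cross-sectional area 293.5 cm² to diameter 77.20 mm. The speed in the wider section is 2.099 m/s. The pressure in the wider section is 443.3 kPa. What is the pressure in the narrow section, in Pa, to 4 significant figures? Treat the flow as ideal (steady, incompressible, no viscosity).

P₂ = 374800 Pa

The volume flow rate is constant, so v₂ = (A₁/A₂)v₁ = (293.5/46.81)·2.099 = 13.16 m/s.
With no height change, Bernoulli's equation is P₁ + ½ρv₁² = P₂ + ½ρv₂².
P₂ = P₁ − ½ρ(v₂² − v₁²) = 443300 − ½·811.0·(13.16² − 2.099²) = 443300 − 68450 = 374800 Pa.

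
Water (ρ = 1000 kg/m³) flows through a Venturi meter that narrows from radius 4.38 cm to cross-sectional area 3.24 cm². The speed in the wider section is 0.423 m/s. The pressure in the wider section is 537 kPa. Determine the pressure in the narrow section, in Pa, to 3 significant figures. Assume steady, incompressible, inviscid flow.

The volume flow rate is constant, so v₂ = (A₁/A₂)v₁ = (60.3/3.24)·0.423 = 7.87 m/s.
Along the horizontal streamline, P + ½ρv² is constant.
P₂ = P₁ − ½ρ(v₂² − v₁²) = 537000 − ½·1000·(7.87² − 0.423²) = 537000 − 30900 = 506000 Pa.

506000 Pa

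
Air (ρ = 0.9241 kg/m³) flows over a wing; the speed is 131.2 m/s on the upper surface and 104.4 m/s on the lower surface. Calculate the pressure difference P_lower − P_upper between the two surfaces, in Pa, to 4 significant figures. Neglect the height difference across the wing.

ΔP = 2917 Pa

The pressure is lower where the speed is higher: ΔP = ½ρ(v_up² − v_low²).
ΔP = ½·0.9241·(131.2² − 104.4²) = 2917 Pa.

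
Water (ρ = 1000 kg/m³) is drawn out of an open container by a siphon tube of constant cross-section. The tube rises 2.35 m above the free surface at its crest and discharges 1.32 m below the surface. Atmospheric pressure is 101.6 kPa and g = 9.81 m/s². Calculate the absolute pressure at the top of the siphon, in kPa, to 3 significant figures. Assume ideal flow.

Bernoulli surface→outlet gives ½v² = g·h_out, so v = √(2·9.81·1.32) = 5.09 m/s.
The bore is uniform, so the speed at the crest is the same v. Bernoulli surface→crest: P_atm = P_top + ½ρv² + ρg·h_top.
P_top = 101600 − ½·1000·5.09² − 1000·9.81·2.35 = 65600 Pa.

P_top = 65.6 kPa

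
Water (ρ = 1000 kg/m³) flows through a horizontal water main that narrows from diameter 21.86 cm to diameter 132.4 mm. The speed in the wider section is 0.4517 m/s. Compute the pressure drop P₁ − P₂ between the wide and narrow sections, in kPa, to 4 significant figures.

ΔP ≈ 0.6561 kPa

Mass conservation (A₁v₁ = A₂v₂) gives v₂ = 0.4517 × 375.3/137.7 = 1.231 m/s.
Along the horizontal streamline, P + ½ρv² is constant.
P₁ − P₂ = ½·1000·(1.231² − 0.4517²) = ½·1000·1.312 = 656.1 Pa.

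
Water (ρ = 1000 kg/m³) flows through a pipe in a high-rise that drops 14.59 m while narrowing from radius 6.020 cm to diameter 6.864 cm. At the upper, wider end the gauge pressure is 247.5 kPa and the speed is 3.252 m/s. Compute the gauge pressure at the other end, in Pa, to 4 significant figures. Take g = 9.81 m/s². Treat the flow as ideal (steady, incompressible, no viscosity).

P₂ ≈ 345900 Pa

Mass conservation (A₁v₁ = A₂v₂) gives v₂ = 3.252 × 113.9/37.00 = 10.01 m/s.
Energy conservation along the streamline gives P₂ = P₁ − ½ρ(v₂² − v₁²) − ρg(h₂ − h₁).
P₂ = 247500 + ½·1000·(3.252² − 10.01²) − 1000·9.81·(−14.59) = 247500 + (-44770) − (-143100) = 345900 Pa.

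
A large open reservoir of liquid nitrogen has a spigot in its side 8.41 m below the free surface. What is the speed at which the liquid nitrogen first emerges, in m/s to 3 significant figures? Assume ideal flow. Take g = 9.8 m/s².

Bernoulli from surface to hole (P equal, v_surface ≈ 0): v = √(2gh) = √(2×9.8×8.41) = 12.8 m/s.

12.8 m/s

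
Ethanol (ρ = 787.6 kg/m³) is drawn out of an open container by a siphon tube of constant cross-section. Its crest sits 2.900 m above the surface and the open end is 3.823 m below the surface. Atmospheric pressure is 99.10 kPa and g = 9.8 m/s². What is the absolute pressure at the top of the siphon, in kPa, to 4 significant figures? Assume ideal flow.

From the surface to the outlet (both open to atmosphere, surface at rest): v = √(2g·h_out) = √(2·9.8·3.823) = 8.656 m/s.
With constant cross-section the crest speed equals v; applying Bernoulli from the surface up to the crest, P_top = P_atm − ½ρv² − ρg·h_top.
P_top = 99100 − ½·787.6·8.656² − 787.6·9.8·2.900 = 47210 Pa.

P_top ≈ 47.21 kPa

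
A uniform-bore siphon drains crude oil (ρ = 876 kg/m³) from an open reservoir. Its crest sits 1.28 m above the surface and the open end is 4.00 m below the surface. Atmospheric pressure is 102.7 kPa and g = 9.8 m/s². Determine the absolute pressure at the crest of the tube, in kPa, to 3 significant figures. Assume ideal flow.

P_top ≈ 57.4 kPa

From the surface to the outlet (both open to atmosphere, surface at rest): v = √(2g·h_out) = √(2·9.8·4.00) = 8.85 m/s.
Continuity keeps v the same throughout the tube; from surface to crest, P_atm + 0 = P_top + ½ρv² + ρg·h_top.
P_top = 102700 − ½·876·8.85² − 876·9.8·1.28 = 57400 Pa.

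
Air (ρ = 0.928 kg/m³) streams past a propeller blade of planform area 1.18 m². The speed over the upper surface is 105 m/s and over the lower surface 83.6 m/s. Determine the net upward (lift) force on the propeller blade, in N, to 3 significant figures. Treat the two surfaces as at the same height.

From P + ½ρv² = const at equal height, P_low − P_up = ½ρ(v_up² − v_low²).
ΔP = ½·0.928·(105² − 83.6²) = 1870 Pa.
Lift = ΔP · A = 1870 × 1.18 = 2210 N.

2210 N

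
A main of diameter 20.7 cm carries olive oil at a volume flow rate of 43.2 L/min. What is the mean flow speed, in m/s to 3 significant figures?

Q = 43.2 L/min = 0.000720 m³/s.
v = Q/A = 0.000720 / 0.0337 = 0.0214 m/s.

0.0214 m/s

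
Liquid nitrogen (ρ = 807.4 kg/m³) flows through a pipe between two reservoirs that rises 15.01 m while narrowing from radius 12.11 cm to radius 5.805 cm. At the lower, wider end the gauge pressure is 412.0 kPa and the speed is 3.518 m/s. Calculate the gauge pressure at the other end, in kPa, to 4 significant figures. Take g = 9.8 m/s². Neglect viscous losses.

P₂ ≈ 203.6 kPa

Mass conservation (A₁v₁ = A₂v₂) gives v₂ = 3.518 × 460.7/105.9 = 15.31 m/s.
Applying Bernoulli between the two ends and solving for P₂: P₂ = P₁ + ½ρ(v₁² − v₂²) − ρgΔh.
P₂ = 412000 + ½·807.4·(3.518² − 15.31²) − 807.4·9.8·(+15.01) = 412000 + (-89630) − (118800) = 203600 Pa.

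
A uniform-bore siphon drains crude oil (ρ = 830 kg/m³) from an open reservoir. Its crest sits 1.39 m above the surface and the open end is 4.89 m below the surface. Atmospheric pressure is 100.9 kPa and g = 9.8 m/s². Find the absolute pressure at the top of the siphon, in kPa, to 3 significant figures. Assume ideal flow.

P_top = 49.8 kPa

From the surface to the outlet (both open to atmosphere, surface at rest): v = √(2g·h_out) = √(2·9.8·4.89) = 9.79 m/s.
With constant cross-section the crest speed equals v; applying Bernoulli from the surface up to the crest, P_top = P_atm − ½ρv² − ρg·h_top.
P_top = 100900 − ½·830·9.79² − 830·9.8·1.39 = 49800 Pa.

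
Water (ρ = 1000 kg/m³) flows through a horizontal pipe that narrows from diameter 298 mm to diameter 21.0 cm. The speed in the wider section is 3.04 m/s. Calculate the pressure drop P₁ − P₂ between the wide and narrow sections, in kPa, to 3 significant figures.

The volume flow rate is constant, so v₂ = (A₁/A₂)v₁ = (697/346)·3.04 = 6.12 m/s.
The pipe is horizontal, so Bernoulli reduces to P₁ + ½ρv₁² = P₂ + ½ρv₂².
P₁ − P₂ = ½·1000·(6.12² − 3.04²) = ½·1000·28.2 = 14100 Pa.

ΔP ≈ 14.1 kPa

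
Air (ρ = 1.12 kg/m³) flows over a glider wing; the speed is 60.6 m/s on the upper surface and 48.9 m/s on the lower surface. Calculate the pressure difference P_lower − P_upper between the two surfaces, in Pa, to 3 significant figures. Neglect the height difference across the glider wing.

The pressure is lower where the speed is higher: ΔP = ½ρ(v_up² − v_low²).
ΔP = ½·1.12·(60.6² − 48.9²) = 717 Pa.

ΔP = 717 Pa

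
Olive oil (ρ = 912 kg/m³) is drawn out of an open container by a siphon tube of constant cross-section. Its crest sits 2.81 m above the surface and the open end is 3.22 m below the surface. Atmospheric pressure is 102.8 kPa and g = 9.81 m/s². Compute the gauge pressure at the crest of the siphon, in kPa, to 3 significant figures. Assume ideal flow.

Bernoulli surface→outlet gives ½v² = g·h_out, so v = √(2·9.81·3.22) = 7.95 m/s.
With constant cross-section the crest speed equals v; applying Bernoulli from the surface up to the crest, P_top = P_atm − ½ρv² − ρg·h_top.
P_top = 102800 − ½·912·7.95² − 912·9.81·2.81 = 48900 Pa. So P_gauge = P_top − P_atm = -53900 Pa.

P_gauge = -53.9 kPa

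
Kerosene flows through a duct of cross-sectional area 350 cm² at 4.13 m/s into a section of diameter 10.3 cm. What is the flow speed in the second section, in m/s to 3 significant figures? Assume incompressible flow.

v₂ = 17.3 m/s

By continuity, v₂ = v₁·A₁/A₂ = 4.13·(350/83.3) = 17.3 m/s.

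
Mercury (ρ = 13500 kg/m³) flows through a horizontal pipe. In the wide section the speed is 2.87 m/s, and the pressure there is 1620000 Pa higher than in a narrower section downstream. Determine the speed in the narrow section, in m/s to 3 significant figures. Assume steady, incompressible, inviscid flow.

Horizontal Bernoulli: P₁ + ½ρv₁² = P₂ + ½ρv₂², so v₂² = v₁² + 2(P₁ − P₂)/ρ.
v₂ = √(2.87² + 2·1620000/13500) = √(8.24 + 240) = 15.8 m/s.

v₂ ≈ 15.8 m/s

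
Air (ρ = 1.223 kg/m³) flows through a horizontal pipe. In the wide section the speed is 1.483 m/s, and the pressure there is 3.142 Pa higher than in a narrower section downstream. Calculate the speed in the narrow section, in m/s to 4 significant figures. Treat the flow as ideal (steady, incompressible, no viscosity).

Along the level pipe P + ½ρv² is conserved, hence v₂² = v₁² + 2(P₁ − P₂)/ρ.
v₂ = √(1.483² + 2·3.142/1.223) = √(2.199 + 5.138) = 2.709 m/s.

2.709 m/s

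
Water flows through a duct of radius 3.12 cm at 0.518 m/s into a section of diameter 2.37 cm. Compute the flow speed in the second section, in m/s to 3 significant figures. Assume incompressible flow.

v₂ ≈ 3.59 m/s

Continuity gives A₁v₁ = A₂v₂, so v₂ = (30.6 cm²)/(4.41 cm²) × 0.518 m/s = 3.59 m/s.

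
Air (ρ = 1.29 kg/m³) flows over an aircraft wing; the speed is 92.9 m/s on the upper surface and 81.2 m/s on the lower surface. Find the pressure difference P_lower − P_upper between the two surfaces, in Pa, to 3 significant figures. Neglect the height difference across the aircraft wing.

Bernoulli (same height): P_lower − P_upper = ½ρ(v_upper² − v_lower²).
ΔP = ½·1.29·(92.9² − 81.2²) = 1310 Pa.

ΔP = 1310 Pa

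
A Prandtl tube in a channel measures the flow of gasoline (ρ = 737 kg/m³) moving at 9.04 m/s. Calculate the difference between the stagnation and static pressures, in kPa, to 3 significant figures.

ΔP ≈ 30.1 kPa

At the stagnation point the flow is brought to rest, so Bernoulli gives P_stag − P_static = ½ρv².
ΔP = ½·737·9.04² = 30100 Pa.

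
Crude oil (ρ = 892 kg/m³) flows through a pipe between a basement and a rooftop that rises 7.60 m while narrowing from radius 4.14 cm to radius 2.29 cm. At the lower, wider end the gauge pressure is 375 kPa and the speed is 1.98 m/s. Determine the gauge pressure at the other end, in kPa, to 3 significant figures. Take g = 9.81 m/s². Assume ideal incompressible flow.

Continuity gives A₁v₁ = A₂v₂, so v₂ = (53.8 cm²)/(16.5 cm²) × 1.98 m/s = 6.47 m/s.
Bernoulli: P₁ + ½ρv₁² + ρg h₁ = P₂ + ½ρv₂² + ρg h₂, so P₂ = P₁ + ½ρ(v₁² − v₂²) − ρg(h₂ − h₁).
P₂ = 375000 + ½·892·(1.98² − 6.47²) − 892·9.81·(+7.60) = 375000 + (-16900) − (66500) = 292000 Pa.

P₂ ≈ 292 kPa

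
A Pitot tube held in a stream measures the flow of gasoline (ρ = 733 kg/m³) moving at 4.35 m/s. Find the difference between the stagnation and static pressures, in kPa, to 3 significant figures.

ΔP ≈ 6.94 kPa

Bernoulli between the free stream and the stagnation point: ½ρv² = P_stag − P_static.
ΔP = ½·733·4.35² = 6940 Pa.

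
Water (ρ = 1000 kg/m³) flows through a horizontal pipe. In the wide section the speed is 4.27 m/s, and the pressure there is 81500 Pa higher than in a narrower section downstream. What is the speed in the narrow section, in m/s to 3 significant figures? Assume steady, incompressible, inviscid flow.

With h₁ = h₂, rearranging Bernoulli gives v₂ = √(v₁² + 2ΔP/ρ).
v₂ = √(4.27² + 2·81500/1000) = √(18.2 + 163) = 13.5 m/s.

v₂ = 13.5 m/s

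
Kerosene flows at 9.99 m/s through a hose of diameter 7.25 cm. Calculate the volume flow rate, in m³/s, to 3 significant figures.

Q = A·v = 0.00413 m² × 9.99 m/s = 0.0412 m³/s.

Q ≈ 0.0412 m³/s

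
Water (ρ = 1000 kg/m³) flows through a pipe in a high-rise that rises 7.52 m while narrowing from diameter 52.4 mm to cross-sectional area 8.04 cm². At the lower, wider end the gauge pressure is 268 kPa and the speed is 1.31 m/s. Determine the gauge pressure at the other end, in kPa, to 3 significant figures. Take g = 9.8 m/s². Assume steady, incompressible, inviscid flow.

P₂ = 189 kPa

Continuity gives A₁v₁ = A₂v₂, so v₂ = (21.6 cm²)/(8.04 cm²) × 1.31 m/s = 3.51 m/s.
Applying Bernoulli between the two ends and solving for P₂: P₂ = P₁ + ½ρ(v₁² − v₂²) − ρgΔh.
P₂ = 268000 + ½·1000·(1.31² − 3.51²) − 1000·9.8·(+7.52) = 268000 + (-5320) − (73700) = 189000 Pa.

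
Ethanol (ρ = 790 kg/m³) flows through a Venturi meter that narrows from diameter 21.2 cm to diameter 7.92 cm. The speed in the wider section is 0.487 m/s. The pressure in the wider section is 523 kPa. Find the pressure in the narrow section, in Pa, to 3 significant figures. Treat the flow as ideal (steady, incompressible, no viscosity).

P₂ ≈ 518000 Pa

Continuity gives A₁v₁ = A₂v₂, so v₂ = (353 cm²)/(49.3 cm²) × 0.487 m/s = 3.49 m/s.
Along the horizontal streamline, P + ½ρv² is constant.
P₂ = P₁ − ½ρ(v₂² − v₁²) = 523000 − ½·790·(3.49² − 0.487²) = 523000 − 4720 = 518000 Pa.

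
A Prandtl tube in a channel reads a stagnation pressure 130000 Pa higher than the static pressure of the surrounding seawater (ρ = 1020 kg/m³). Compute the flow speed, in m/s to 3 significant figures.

v ≈ 16.0 m/s

The dynamic pressure equals the rise in static pressure at the stagnation point: ΔP = ½ρv².
v = √(2ΔP/ρ) = √(2·130000/1020) = 16.0 m/s.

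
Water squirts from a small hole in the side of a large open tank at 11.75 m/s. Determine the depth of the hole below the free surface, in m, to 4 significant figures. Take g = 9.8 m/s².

Torricelli: v = √(2gh), so h = v²/(2g).
h = 11.75²/(2·9.8) = 138.1/19.60 = 7.044 m.

h ≈ 7.044 m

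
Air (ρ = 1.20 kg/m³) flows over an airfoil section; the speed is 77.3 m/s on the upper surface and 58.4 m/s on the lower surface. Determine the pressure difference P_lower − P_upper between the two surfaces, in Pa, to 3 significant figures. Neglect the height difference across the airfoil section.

ΔP ≈ 1540 Pa

Bernoulli (same height): P_lower − P_upper = ½ρ(v_upper² − v_lower²).
ΔP = ½·1.20·(77.3² − 58.4²) = 1540 Pa.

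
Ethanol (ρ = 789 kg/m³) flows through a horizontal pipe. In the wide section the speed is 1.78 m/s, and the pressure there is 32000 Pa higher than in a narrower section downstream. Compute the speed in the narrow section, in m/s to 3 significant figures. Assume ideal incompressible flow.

v₂ ≈ 9.18 m/s

Horizontal Bernoulli: P₁ + ½ρv₁² = P₂ + ½ρv₂², so v₂² = v₁² + 2(P₁ − P₂)/ρ.
v₂ = √(1.78² + 2·32000/789) = √(3.17 + 81.1) = 9.18 m/s.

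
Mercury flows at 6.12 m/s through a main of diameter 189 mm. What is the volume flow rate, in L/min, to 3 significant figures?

Q = A·v = 0.0281 m² × 6.12 m/s = 0.172 m³/s.
Converting: 0.172 m³/s × 60000 = 10300 L/min.

Q ≈ 10300 L/min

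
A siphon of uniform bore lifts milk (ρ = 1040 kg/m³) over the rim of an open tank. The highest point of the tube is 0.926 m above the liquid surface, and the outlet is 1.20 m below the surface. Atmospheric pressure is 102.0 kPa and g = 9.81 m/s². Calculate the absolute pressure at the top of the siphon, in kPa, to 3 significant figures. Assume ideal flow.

From the surface to the outlet (both open to atmosphere, surface at rest): v = √(2g·h_out) = √(2·9.81·1.20) = 4.85 m/s.
The bore is uniform, so the speed at the crest is the same v. Bernoulli surface→crest: P_atm = P_top + ½ρv² + ρg·h_top.
P_top = 102000 − ½·1040·4.85² − 1040·9.81·0.926 = 80300 Pa.

P_top = 80.3 kPa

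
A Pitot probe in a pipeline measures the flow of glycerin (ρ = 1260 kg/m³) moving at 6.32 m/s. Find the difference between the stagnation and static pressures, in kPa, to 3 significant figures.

ΔP ≈ 25.2 kPa

At the stagnation point the flow is brought to rest, so Bernoulli gives P_stag − P_static = ½ρv².
ΔP = ½·1260·6.32² = 25200 Pa.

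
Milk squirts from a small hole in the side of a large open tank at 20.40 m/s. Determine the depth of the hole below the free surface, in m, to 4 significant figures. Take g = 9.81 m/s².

Torricelli: v = √(2gh), so h = v²/(2g).
h = 20.40²/(2·9.81) = 416.2/19.62 = 21.21 m.

21.21 m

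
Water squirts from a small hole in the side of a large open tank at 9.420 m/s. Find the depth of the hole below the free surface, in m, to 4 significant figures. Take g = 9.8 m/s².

Inverting v = √(2gh) gives h = v² / 2g.
h = 9.420²/(2·9.8) = 88.74/19.60 = 4.527 m.

h = 4.527 m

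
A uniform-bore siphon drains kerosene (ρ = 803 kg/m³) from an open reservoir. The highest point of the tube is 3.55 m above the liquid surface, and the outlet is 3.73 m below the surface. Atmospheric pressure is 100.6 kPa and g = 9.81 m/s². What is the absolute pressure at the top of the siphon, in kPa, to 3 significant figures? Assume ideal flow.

Bernoulli surface→outlet gives ½v² = g·h_out, so v = √(2·9.81·3.73) = 8.55 m/s.
With constant cross-section the crest speed equals v; applying Bernoulli from the surface up to the crest, P_top = P_atm − ½ρv² − ρg·h_top.
P_top = 100600 − ½·803·8.55² − 803·9.81·3.55 = 43300 Pa.

P_top ≈ 43.3 kPa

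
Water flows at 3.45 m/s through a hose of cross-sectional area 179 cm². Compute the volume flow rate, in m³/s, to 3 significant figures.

Q = A·v = 0.0179 m² × 3.45 m/s = 0.0618 m³/s.

Q ≈ 0.0618 m³/s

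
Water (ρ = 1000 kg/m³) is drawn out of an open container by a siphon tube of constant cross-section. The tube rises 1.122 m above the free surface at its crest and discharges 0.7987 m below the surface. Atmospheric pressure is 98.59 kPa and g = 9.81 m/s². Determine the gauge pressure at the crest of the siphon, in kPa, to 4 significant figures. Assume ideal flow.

Bernoulli surface→outlet gives ½v² = g·h_out, so v = √(2·9.81·0.7987) = 3.959 m/s.
Continuity keeps v the same throughout the tube; from surface to crest, P_atm + 0 = P_top + ½ρv² + ρg·h_top.
P_top = 98590 − ½·1000·3.959² − 1000·9.81·1.122 = 79750 Pa. So P_gauge = P_top − P_atm = -18840 Pa.

P_gauge ≈ -18.84 kPa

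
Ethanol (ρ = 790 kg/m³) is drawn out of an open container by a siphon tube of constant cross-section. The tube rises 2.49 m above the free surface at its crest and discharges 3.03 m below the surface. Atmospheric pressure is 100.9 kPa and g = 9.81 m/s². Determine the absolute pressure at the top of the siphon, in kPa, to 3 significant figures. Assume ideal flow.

P_top ≈ 58.1 kPa

The outlet speed comes from Torricelli: v = √(2g·3.03) = 7.71 m/s.
With constant cross-section the crest speed equals v; applying Bernoulli from the surface up to the crest, P_top = P_atm − ½ρv² − ρg·h_top.
P_top = 100900 − ½·790·7.71² − 790·9.81·2.49 = 58100 Pa.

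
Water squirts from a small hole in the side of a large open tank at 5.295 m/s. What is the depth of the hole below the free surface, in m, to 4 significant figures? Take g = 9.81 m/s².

h = 1.429 m

Torricelli: v = √(2gh), so h = v²/(2g).
h = 5.295²/(2·9.81) = 28.04/19.62 = 1.429 m.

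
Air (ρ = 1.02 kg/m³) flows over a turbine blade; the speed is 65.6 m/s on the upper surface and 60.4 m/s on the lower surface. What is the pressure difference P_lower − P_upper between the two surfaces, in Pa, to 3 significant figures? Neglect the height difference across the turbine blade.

Bernoulli (same height): P_lower − P_upper = ½ρ(v_upper² − v_lower²).
ΔP = ½·1.02·(65.6² − 60.4²) = 334 Pa.

ΔP = 334 Pa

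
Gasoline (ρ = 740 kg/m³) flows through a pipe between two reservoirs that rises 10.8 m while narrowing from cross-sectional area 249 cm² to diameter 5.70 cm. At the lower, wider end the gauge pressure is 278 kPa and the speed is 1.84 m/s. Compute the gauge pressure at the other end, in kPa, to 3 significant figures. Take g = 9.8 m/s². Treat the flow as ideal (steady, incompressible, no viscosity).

By continuity, v₂ = v₁·A₁/A₂ = 1.84·(249/25.5) = 18.0 m/s.
Applying Bernoulli between the two ends and solving for P₂: P₂ = P₁ + ½ρ(v₁² − v₂²) − ρgΔh.
P₂ = 278000 + ½·740·(1.84² − 18.0²) − 740·9.8·(+10.8) = 278000 + (-118000) − (78300) = 81700 Pa.

P₂ ≈ 81.7 kPa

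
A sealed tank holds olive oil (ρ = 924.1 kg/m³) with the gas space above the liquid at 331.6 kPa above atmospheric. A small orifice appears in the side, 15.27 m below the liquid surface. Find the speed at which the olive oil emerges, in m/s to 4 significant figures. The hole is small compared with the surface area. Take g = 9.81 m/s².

v = 31.89 m/s

Take point 1 at the surface (v₁ ≈ 0) and point 2 at the hole (at atmospheric pressure). Bernoulli: P₁ + ρg h = P_atm + ½ρv₂².
With P₁ − P_atm = 331600 Pa, v₂ = √(2gh + 2ΔP/ρ) = √(2·9.81·15.27 + 2·331600/924.1) = 31.89 m/s.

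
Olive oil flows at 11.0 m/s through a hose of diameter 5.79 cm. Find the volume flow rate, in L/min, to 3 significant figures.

Q ≈ 1740 L/min

Q = A·v = 0.00263 m² × 11.0 m/s = 0.0290 m³/s.
Converting: 0.0290 m³/s × 60000 = 1740 L/min.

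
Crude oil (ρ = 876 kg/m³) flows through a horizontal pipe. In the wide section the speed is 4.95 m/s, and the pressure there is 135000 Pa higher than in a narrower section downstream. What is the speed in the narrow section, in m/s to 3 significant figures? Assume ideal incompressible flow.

Along the level pipe P + ½ρv² is conserved, hence v₂² = v₁² + 2(P₁ − P₂)/ρ.
v₂ = √(4.95² + 2·135000/876) = √(24.5 + 308) = 18.2 m/s.

v₂ = 18.2 m/s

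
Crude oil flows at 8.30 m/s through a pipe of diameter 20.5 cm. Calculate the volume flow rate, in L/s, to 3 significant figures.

Q = A·v = 0.0330 m² × 8.30 m/s = 0.274 m³/s.
Converting: 0.274 m³/s × 1000 = 274 L/s.

Q = 274 L/s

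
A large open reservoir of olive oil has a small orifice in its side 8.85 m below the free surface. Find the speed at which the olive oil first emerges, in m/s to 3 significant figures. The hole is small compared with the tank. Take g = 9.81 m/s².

With the surface at rest and both surface and jet at atmospheric pressure, Bernoulli gives ρg h = ½ρv², so v = √(2gh) = √(2·9.81·8.85) = 13.2 m/s.

v ≈ 13.2 m/s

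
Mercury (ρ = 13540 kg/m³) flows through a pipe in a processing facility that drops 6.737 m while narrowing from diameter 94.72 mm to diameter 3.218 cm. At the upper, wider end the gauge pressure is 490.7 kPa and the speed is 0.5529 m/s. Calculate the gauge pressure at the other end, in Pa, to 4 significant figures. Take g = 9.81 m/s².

Mass conservation (A₁v₁ = A₂v₂) gives v₂ = 0.5529 × 70.46/8.133 = 4.790 m/s.
Applying Bernoulli between the two ends and solving for P₂: P₂ = P₁ + ½ρ(v₁² − v₂²) − ρgΔh.
P₂ = 490700 + ½·13540·(0.5529² − 4.790²) − 13540·9.81·(−6.737) = 490700 + (-153300) − (-894900) = 1232000 Pa.

P₂ = 1232000 Pa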